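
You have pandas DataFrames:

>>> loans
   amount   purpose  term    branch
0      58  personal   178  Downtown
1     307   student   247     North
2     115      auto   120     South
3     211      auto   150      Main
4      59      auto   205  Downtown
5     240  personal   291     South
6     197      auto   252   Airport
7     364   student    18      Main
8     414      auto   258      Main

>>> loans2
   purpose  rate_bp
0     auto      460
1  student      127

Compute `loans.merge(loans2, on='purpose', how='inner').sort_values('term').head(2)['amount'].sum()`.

merge on 'purpose' (how='inner') → 7 rows:
   amount  purpose  term    branch  rate_bp
0     307  student   247     North      127
1     115     auto   120     South      460
2     211     auto   150      Main      460
3      59     auto   205  Downtown      460
4     197     auto   252   Airport      460
5     364  student    18      Main      127
6     414     auto   258      Main      460
sort by term:
   amount  purpose  term    branch  rate_bp
5     364  student    18      Main      127
1     115     auto   120     South      460
2     211     auto   150      Main      460
3      59     auto   205  Downtown      460
0     307  student   247     North      127
4     197     auto   252   Airport      460
6     414     auto   258      Main      460
take first 2 rows:
   amount  purpose  term branch  rate_bp
5     364  student    18   Main      127
1     115     auto   120  South      460
Reading off the sum of column 'amount', we get 479.

479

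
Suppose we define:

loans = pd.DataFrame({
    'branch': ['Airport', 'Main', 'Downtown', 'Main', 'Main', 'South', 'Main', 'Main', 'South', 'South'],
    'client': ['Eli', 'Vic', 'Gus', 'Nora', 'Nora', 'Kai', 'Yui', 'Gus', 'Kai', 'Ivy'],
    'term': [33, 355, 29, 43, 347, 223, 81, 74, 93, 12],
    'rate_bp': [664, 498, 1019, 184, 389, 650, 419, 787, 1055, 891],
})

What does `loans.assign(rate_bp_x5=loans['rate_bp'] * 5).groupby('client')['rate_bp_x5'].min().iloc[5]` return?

2490

add column rate_bp_x5 = loans['rate_bp'] * 5:
     branch client  term  rate_bp  rate_bp_x5
0   Airport    Eli    33      664        3320
1      Main    Vic   355      498        2490
2  Downtown    Gus    29     1019        5095
3      Main   Nora    43      184         920
4      Main   Nora   347      389        1945
5     South    Kai   223      650        3250
6      Main    Yui    81      419        2095
7      Main    Gus    74      787        3935
8     South    Kai    93     1055        5275
9     South    Ivy    12      891        4455
group by client, min of rate_bp_x5:
client
Eli     3320
Gus     3935
Ivy     4455
Kai     3250
Nora     920
Vic     2490
Yui     2095
Name: rate_bp_x5, dtype: int64
The value at position 5 is 2490.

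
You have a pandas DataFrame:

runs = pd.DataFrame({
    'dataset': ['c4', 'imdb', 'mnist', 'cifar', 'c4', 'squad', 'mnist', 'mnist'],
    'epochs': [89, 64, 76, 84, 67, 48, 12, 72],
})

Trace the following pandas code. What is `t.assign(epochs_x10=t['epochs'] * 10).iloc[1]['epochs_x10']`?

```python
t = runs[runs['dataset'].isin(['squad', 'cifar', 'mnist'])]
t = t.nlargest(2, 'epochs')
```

760

filter rows where dataset in ['squad', 'cifar', 'mnist']:
  dataset  epochs
2   mnist      76
3   cifar      84
5   squad      48
6   mnist      12
7   mnist      72
take 2 rows with largest epochs:
  dataset  epochs
3   cifar      84
2   mnist      76
add column epochs_x10 = t['epochs'] * 10:
  dataset  epochs  epochs_x10
3   cifar      84         840
2   mnist      76         760
So iloc[1]['epochs_x10'] = 760.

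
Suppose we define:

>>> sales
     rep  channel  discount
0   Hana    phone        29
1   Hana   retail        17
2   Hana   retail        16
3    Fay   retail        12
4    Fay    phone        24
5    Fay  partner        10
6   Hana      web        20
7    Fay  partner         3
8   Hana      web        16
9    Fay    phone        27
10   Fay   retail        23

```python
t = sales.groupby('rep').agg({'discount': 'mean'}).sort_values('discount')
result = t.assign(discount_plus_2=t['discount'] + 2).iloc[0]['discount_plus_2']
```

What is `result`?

group by rep, mean of discount:
      discount
rep           
Fay       16.5
Hana      19.6
sort by discount:
      discount
rep           
Fay       16.5
Hana      19.6
add column discount_plus_2 = t['discount'] + 2:
      discount  discount_plus_2
rep                            
Fay       16.5             18.5
Hana      19.6             21.6
Taking the value at position 0, column 'discount_plus_2' gives 18.5.

18.5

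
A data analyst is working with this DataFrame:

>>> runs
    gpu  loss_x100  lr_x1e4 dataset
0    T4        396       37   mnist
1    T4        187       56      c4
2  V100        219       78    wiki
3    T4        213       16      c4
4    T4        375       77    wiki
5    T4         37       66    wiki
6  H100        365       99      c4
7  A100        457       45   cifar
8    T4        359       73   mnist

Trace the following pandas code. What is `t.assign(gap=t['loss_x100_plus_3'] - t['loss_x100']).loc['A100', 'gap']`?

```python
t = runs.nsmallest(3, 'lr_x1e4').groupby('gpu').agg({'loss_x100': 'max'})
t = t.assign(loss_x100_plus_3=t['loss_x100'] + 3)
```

3

take 3 rows with smallest lr_x1e4:
    gpu  loss_x100  lr_x1e4 dataset
3    T4        213       16      c4
0    T4        396       37   mnist
7  A100        457       45   cifar
group by gpu, max of loss_x100:
      loss_x100
gpu            
A100        457
T4          396
add column loss_x100_plus_3 = t['loss_x100'] + 3:
      loss_x100  loss_x100_plus_3
gpu                              
A100        457               460
T4          396               399
add column gap = t['loss_x100_plus_3'] - t['loss_x100']:
      loss_x100  loss_x100_plus_3  gap
gpu                                   
A100        457               460    3
T4          396               399    3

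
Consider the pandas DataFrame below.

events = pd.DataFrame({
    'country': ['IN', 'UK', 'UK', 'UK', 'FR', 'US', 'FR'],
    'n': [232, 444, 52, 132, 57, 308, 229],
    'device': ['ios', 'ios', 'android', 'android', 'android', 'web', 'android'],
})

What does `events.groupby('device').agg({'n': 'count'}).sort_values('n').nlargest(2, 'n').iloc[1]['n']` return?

2

group by device, count of n:
         n
device    
android  4
ios      2
web      1
sort by n:
         n
device    
web      1
ios      2
android  4
take 2 rows with largest n:
         n
device    
android  4
ios      2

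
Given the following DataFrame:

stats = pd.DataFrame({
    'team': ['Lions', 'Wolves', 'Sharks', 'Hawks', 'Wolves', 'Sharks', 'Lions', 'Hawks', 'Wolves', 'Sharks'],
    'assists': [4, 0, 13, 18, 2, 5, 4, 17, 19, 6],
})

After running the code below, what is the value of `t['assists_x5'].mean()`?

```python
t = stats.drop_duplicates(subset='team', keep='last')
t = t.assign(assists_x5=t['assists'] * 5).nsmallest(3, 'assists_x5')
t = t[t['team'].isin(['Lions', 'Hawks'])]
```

52.5

drop duplicate team (keep=last):
     team  assists
6   Lions        4
7   Hawks       17
8  Wolves       19
9  Sharks        6
add column assists_x5 = t['assists'] * 5:
     team  assists  assists_x5
6   Lions        4          20
7   Hawks       17          85
8  Wolves       19          95
9  Sharks        6          30
take 3 rows with smallest assists_x5:
     team  assists  assists_x5
6   Lions        4          20
9  Sharks        6          30
7   Hawks       17          85
filter rows where team in ['Lions', 'Hawks']:
    team  assists  assists_x5
6  Lions        4          20
7  Hawks       17          85
Finally, mean of column 'assists_x5' = 52.5.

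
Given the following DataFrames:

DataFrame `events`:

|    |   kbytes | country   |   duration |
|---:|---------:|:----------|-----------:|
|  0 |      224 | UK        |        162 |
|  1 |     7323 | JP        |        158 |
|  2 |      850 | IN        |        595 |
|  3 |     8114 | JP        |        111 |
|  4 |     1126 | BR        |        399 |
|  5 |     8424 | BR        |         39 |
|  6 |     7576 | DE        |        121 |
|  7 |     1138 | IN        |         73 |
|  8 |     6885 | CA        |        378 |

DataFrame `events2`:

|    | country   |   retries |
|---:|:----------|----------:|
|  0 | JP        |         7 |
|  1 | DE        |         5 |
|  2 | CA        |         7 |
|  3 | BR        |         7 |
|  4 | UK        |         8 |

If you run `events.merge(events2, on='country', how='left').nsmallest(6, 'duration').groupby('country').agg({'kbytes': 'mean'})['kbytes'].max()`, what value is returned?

8424.0

merge on 'country' (how='left') → 9 rows:
   kbytes country  duration  retries
0     224      UK       162      8.0
1    7323      JP       158      7.0
2     850      IN       595      NaN
3    8114      JP       111      7.0
4    1126      BR       399      7.0
5    8424      BR        39      7.0
6    7576      DE       121      5.0
7    1138      IN        73      NaN
8    6885      CA       378      7.0
take 6 rows with smallest duration:
   kbytes country  duration  retries
5    8424      BR        39      7.0
7    1138      IN        73      NaN
3    8114      JP       111      7.0
6    7576      DE       121      5.0
1    7323      JP       158      7.0
0     224      UK       162      8.0
group by country, mean of kbytes:
         kbytes
country        
BR       8424.0
DE       7576.0
IN       1138.0
JP       7718.5
UK        224.0
Taking the max of column 'kbytes' gives 8424.0.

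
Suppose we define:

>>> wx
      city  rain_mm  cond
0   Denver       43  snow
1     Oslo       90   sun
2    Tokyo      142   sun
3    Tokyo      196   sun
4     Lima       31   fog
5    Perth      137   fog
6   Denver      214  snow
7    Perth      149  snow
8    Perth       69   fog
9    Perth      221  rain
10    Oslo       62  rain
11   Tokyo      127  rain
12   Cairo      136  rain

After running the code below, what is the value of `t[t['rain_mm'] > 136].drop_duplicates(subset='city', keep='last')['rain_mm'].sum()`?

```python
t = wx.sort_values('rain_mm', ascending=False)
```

sort by rain_mm descending:
      city  rain_mm  cond
9    Perth      221  rain
6   Denver      214  snow
3    Tokyo      196   sun
7    Perth      149  snow
2    Tokyo      142   sun
5    Perth      137   fog
12   Cairo      136  rain
11   Tokyo      127  rain
1     Oslo       90   sun
8    Perth       69   fog
10    Oslo       62  rain
0   Denver       43  snow
4     Lima       31   fog
filter rows where rain_mm > 136:
     city  rain_mm  cond
9   Perth      221  rain
6  Denver      214  snow
3   Tokyo      196   sun
7   Perth      149  snow
2   Tokyo      142   sun
5   Perth      137   fog
drop duplicate city (keep=last):
     city  rain_mm  cond
6  Denver      214  snow
2   Tokyo      142   sun
5   Perth      137   fog
Finally, sum of column 'rain_mm' = 493.

493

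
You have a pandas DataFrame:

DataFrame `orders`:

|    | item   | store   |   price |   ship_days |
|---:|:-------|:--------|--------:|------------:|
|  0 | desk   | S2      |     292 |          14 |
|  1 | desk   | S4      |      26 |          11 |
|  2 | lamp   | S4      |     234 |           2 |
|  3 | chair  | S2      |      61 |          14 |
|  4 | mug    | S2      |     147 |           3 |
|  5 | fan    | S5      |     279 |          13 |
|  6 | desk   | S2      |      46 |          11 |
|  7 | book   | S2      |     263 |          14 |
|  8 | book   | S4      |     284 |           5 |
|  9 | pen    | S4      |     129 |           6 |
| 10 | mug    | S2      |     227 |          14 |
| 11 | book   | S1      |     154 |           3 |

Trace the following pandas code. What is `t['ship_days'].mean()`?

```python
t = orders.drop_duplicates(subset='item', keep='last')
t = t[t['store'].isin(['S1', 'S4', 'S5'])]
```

6.0

drop duplicate item (keep=last):
     item store  price  ship_days
2    lamp    S4    234          2
3   chair    S2     61         14
5     fan    S5    279         13
6    desk    S2     46         11
9     pen    S4    129          6
10    mug    S2    227         14
11   book    S1    154          3
filter rows where store in ['S1', 'S4', 'S5']:
    item store  price  ship_days
2   lamp    S4    234          2
5    fan    S5    279         13
9    pen    S4    129          6
11  book    S1    154          3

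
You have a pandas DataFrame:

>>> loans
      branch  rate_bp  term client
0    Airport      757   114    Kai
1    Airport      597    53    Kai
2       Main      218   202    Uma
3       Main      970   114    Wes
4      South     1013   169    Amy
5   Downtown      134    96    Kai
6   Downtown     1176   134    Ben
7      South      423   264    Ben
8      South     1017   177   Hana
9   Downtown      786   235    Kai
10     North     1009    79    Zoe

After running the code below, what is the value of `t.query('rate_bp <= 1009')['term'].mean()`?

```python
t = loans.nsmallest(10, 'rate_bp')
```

144.625

take 10 rows with smallest rate_bp:
      branch  rate_bp  term client
5   Downtown      134    96    Kai
2       Main      218   202    Uma
7      South      423   264    Ben
1    Airport      597    53    Kai
0    Airport      757   114    Kai
9   Downtown      786   235    Kai
3       Main      970   114    Wes
10     North     1009    79    Zoe
4      South     1013   169    Amy
8      South     1017   177   Hana
filter rows where rate_bp <= 1009:
      branch  rate_bp  term client
5   Downtown      134    96    Kai
2       Main      218   202    Uma
7      South      423   264    Ben
1    Airport      597    53    Kai
0    Airport      757   114    Kai
9   Downtown      786   235    Kai
3       Main      970   114    Wes
10     North     1009    79    Zoe
Hence 144.625.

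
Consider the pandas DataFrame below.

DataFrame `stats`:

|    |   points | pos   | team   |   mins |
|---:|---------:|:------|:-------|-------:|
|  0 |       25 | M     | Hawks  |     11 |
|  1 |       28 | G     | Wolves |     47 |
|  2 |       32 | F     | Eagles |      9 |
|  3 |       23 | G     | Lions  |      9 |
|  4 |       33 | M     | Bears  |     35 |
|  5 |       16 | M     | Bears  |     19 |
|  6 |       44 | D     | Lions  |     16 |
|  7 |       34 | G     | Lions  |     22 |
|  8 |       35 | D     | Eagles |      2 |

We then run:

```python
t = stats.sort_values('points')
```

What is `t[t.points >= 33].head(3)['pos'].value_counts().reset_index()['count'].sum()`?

sort by points:
   points pos    team  mins
5      16   M   Bears    19
3      23   G   Lions     9
0      25   M   Hawks    11
1      28   G  Wolves    47
2      32   F  Eagles     9
4      33   M   Bears    35
7      34   G   Lions    22
8      35   D  Eagles     2
6      44   D   Lions    16
filter rows where points >= 33:
   points pos    team  mins
4      33   M   Bears    35
7      34   G   Lions    22
8      35   D  Eagles     2
6      44   D   Lions    16
take first 3 rows:
   points pos    team  mins
4      33   M   Bears    35
7      34   G   Lions    22
8      35   D  Eagles     2
value_counts of pos:
pos
M    1
G    1
D    1
Name: count, dtype: int64
reset_index():
  pos  count
0   M      1
1   G      1
2   D      1
sum of column 'count' → 3

3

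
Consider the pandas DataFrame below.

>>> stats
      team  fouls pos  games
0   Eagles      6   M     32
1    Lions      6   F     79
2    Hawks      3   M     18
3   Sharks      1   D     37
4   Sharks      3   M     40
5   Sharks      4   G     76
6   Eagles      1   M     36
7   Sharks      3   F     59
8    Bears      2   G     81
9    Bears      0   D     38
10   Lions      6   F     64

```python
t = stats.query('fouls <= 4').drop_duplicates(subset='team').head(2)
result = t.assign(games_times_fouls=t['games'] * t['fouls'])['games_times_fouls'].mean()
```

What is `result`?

filter rows where fouls <= 4:
     team  fouls pos  games
2   Hawks      3   M     18
3  Sharks      1   D     37
4  Sharks      3   M     40
5  Sharks      4   G     76
6  Eagles      1   M     36
7  Sharks      3   F     59
8   Bears      2   G     81
9   Bears      0   D     38
drop duplicate team (keep=first):
     team  fouls pos  games
2   Hawks      3   M     18
3  Sharks      1   D     37
6  Eagles      1   M     36
8   Bears      2   G     81
take first 2 rows:
     team  fouls pos  games
2   Hawks      3   M     18
3  Sharks      1   D     37
add column games_times_fouls = t['games'] * t['fouls']:
     team  fouls pos  games  games_times_fouls
2   Hawks      3   M     18                 54
3  Sharks      1   D     37                 37

45.5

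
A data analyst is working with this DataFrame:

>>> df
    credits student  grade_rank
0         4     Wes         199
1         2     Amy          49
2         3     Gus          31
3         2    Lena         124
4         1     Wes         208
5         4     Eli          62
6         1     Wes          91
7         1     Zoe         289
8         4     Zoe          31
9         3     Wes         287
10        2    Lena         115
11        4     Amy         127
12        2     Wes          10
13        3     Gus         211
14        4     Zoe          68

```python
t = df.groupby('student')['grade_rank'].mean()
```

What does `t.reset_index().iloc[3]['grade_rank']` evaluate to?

group by student, mean of grade_rank:
student
Amy      88.000000
Eli      62.000000
Gus     121.000000
Lena    119.500000
Wes     159.000000
Zoe     129.333333
Name: grade_rank, dtype: float64
reset_index():
  student  grade_rank
0     Amy   88.000000
1     Eli   62.000000
2     Gus  121.000000
3    Lena  119.500000
4     Wes  159.000000
5     Zoe  129.333333
Finally, value at position 3, column 'grade_rank' = 119.5.

119.5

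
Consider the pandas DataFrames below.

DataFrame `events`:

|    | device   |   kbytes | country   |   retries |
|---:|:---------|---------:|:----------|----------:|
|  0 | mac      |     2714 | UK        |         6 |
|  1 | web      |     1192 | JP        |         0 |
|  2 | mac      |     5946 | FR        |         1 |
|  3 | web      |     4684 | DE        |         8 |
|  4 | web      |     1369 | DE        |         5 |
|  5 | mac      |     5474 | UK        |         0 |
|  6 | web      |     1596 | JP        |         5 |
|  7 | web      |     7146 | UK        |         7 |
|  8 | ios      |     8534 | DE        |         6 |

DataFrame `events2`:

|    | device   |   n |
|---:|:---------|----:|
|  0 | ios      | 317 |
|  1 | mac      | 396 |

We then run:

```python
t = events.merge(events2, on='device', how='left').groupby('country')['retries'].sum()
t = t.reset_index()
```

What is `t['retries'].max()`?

19

merge on 'device' (how='left') → 9 rows:
  device  kbytes country  retries      n
0    mac    2714      UK        6  396.0
1    web    1192      JP        0    NaN
2    mac    5946      FR        1  396.0
3    web    4684      DE        8    NaN
4    web    1369      DE        5    NaN
5    mac    5474      UK        0  396.0
6    web    1596      JP        5    NaN
7    web    7146      UK        7    NaN
8    ios    8534      DE        6  317.0
group by country, sum of retries:
country
DE    19
FR     1
JP     5
UK    13
Name: retries, dtype: int64
reset_index():
  country  retries
0      DE       19
1      FR        1
2      JP        5
3      UK       13
Then the max of column 'retries': 19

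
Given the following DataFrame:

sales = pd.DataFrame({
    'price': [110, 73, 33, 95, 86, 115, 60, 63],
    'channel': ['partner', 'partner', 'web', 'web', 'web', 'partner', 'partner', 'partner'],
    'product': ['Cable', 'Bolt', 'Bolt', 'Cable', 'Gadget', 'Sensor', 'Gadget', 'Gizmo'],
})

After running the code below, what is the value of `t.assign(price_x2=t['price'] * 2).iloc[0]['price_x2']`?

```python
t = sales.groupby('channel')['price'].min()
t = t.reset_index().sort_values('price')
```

group by channel, min of price:
channel
partner    60
web        33
Name: price, dtype: int64
reset_index():
   channel  price
0  partner     60
1      web     33
sort by price:
   channel  price
1      web     33
0  partner     60
add column price_x2 = t['price'] * 2:
   channel  price  price_x2
1      web     33        66
0  partner     60       120
The value at position 0, column 'price_x2' is 66.

66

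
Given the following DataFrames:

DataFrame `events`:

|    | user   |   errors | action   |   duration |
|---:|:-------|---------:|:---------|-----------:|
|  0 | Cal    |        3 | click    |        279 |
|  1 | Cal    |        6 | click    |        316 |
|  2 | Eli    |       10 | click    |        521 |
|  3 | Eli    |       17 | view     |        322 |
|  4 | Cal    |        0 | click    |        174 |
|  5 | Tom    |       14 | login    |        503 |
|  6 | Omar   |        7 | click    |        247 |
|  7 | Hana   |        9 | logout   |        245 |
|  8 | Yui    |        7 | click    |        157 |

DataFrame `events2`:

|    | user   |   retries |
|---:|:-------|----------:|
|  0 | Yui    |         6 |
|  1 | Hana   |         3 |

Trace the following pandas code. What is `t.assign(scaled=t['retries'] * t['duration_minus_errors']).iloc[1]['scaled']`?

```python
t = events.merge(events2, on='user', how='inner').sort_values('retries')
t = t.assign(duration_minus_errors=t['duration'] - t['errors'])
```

900

merge on 'user' (how='inner') → 2 rows:
   user  errors  action  duration  retries
0  Hana       9  logout       245        3
1   Yui       7   click       157        6
sort by retries:
   user  errors  action  duration  retries
0  Hana       9  logout       245        3
1   Yui       7   click       157        6
add column duration_minus_errors = t['duration'] - t['errors']:
   user  errors  action  duration  retries  duration_minus_errors
0  Hana       9  logout       245        3                    236
1   Yui       7   click       157        6                    150
add column scaled = t['retries'] * t['duration_minus_errors']:
   user  errors  action  duration  retries  duration_minus_errors  scaled
0  Hana       9  logout       245        3                    236     708
1   Yui       7   click       157        6                    150     900
value at position 1, column 'scaled' → 900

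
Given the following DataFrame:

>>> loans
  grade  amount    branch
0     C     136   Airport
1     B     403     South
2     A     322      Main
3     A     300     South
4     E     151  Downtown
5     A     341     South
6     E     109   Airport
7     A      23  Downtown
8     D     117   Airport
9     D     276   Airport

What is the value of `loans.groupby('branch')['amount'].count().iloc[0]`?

group by branch, count of amount:
branch
Airport     4
Downtown    2
Main        1
South       3
Name: amount, dtype: int64
The value at position 0 is 4.

4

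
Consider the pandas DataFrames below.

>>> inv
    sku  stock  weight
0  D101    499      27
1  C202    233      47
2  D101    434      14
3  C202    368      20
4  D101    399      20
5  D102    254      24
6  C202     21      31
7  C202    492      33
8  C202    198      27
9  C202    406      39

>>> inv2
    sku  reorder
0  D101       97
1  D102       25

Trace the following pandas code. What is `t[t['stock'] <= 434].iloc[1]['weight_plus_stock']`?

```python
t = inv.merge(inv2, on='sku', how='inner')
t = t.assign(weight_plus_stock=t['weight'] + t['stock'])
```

merge on 'sku' (how='inner') → 4 rows:
    sku  stock  weight  reorder
0  D101    499      27       97
1  D101    434      14       97
2  D101    399      20       97
3  D102    254      24       25
add column weight_plus_stock = t['weight'] + t['stock']:
    sku  stock  weight  reorder  weight_plus_stock
0  D101    499      27       97                526
1  D101    434      14       97                448
2  D101    399      20       97                419
3  D102    254      24       25                278
filter rows where stock <= 434:
    sku  stock  weight  reorder  weight_plus_stock
1  D101    434      14       97                448
2  D101    399      20       97                419
3  D102    254      24       25                278

419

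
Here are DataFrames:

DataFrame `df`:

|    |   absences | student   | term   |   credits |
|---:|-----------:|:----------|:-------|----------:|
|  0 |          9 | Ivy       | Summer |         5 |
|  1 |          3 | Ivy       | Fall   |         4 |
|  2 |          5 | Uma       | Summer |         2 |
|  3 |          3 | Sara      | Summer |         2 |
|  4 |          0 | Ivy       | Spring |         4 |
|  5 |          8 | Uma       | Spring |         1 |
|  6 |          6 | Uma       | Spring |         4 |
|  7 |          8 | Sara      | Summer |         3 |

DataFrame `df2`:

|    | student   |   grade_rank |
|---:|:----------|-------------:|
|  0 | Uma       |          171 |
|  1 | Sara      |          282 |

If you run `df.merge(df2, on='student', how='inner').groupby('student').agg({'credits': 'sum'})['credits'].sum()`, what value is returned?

merge on 'student' (how='inner') → 5 rows:
   absences student    term  credits  grade_rank
0         5     Uma  Summer        2         171
1         3    Sara  Summer        2         282
2         8     Uma  Spring        1         171
3         6     Uma  Spring        4         171
4         8    Sara  Summer        3         282
group by student, sum of credits:
         credits
student         
Sara           5
Uma            7

12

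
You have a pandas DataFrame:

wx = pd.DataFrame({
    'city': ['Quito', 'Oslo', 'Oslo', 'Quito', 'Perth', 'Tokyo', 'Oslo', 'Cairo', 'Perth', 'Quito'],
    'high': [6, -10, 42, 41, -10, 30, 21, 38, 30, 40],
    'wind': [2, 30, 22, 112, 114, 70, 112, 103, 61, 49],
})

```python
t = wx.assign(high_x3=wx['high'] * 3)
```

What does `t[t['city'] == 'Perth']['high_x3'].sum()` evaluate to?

60

add column high_x3 = wx['high'] * 3:
    city  high  wind  high_x3
0  Quito     6     2       18
1   Oslo   -10    30      -30
2   Oslo    42    22      126
3  Quito    41   112      123
4  Perth   -10   114      -30
5  Tokyo    30    70       90
6   Oslo    21   112       63
7  Cairo    38   103      114
8  Perth    30    61       90
9  Quito    40    49      120
filter rows where city == 'Perth':
    city  high  wind  high_x3
4  Perth   -10   114      -30
8  Perth    30    61       90
Finally, sum of column 'high_x3' = 60.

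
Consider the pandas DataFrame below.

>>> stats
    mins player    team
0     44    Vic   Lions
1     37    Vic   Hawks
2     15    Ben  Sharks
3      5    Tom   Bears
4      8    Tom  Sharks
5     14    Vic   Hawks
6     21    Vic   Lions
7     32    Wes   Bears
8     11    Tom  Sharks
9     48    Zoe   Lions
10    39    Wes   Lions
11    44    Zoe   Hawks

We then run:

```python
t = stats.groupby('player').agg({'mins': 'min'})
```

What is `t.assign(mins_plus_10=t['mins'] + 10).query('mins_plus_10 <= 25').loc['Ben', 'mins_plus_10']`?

25

group by player, min of mins:
        mins
player      
Ben       15
Tom        5
Vic       14
Wes       32
Zoe       44
add column mins_plus_10 = t['mins'] + 10:
        mins  mins_plus_10
player                    
Ben       15            25
Tom        5            15
Vic       14            24
Wes       32            42
Zoe       44            54
filter rows where mins_plus_10 <= 25:
        mins  mins_plus_10
player                    
Ben       15            25
Tom        5            15
Vic       14            24
value at row 'Ben', column 'mins_plus_10' → 25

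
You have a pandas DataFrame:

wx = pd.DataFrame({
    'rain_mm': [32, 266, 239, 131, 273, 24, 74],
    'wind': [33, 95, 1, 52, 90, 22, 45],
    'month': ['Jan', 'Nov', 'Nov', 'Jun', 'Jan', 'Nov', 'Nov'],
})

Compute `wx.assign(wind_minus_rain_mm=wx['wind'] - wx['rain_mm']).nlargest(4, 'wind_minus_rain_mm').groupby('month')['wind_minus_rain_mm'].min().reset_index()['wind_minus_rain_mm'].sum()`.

-107

add column wind_minus_rain_mm = wx['wind'] - wx['rain_mm']:
   rain_mm  wind month  wind_minus_rain_mm
0       32    33   Jan                   1
1      266    95   Nov                -171
2      239     1   Nov                -238
3      131    52   Jun                 -79
4      273    90   Jan                -183
5       24    22   Nov                  -2
6       74    45   Nov                 -29
take 4 rows with largest wind_minus_rain_mm:
   rain_mm  wind month  wind_minus_rain_mm
0       32    33   Jan                   1
5       24    22   Nov                  -2
6       74    45   Nov                 -29
3      131    52   Jun                 -79
group by month, min of wind_minus_rain_mm:
month
Jan     1
Jun   -79
Nov   -29
Name: wind_minus_rain_mm, dtype: int64
reset_index():
  month  wind_minus_rain_mm
0   Jan                   1
1   Jun                 -79
2   Nov                 -29
sum of column 'wind_minus_rain_mm' → -107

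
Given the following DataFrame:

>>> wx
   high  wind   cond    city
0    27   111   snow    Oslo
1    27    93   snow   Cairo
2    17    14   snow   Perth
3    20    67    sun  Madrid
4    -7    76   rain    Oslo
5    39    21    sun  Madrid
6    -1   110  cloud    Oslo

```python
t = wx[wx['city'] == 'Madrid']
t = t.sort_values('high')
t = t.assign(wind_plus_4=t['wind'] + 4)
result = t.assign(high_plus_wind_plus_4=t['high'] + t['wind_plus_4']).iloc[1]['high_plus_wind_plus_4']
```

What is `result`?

filter rows where city == 'Madrid':
   high  wind cond    city
3    20    67  sun  Madrid
5    39    21  sun  Madrid
sort by high:
   high  wind cond    city
3    20    67  sun  Madrid
5    39    21  sun  Madrid
add column wind_plus_4 = t['wind'] + 4:
   high  wind cond    city  wind_plus_4
3    20    67  sun  Madrid           71
5    39    21  sun  Madrid           25
add column high_plus_wind_plus_4 = t['high'] + t['wind_plus_4']:
   high  wind cond    city  wind_plus_4  high_plus_wind_plus_4
3    20    67  sun  Madrid           71                     91
5    39    21  sun  Madrid           25                     64
So iloc[1]['high_plus_wind_plus_4'] = 64.

64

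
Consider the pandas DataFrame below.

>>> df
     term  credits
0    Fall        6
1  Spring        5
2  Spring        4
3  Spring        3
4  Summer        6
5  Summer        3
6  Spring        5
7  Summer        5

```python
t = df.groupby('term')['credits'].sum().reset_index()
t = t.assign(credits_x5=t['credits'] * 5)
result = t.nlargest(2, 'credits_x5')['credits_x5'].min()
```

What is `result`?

group by term, sum of credits:
term
Fall       6
Spring    17
Summer    14
Name: credits, dtype: int64
reset_index():
     term  credits
0    Fall        6
1  Spring       17
2  Summer       14
add column credits_x5 = t['credits'] * 5:
     term  credits  credits_x5
0    Fall        6          30
1  Spring       17          85
2  Summer       14          70
take 2 rows with largest credits_x5:
     term  credits  credits_x5
1  Spring       17          85
2  Summer       14          70

70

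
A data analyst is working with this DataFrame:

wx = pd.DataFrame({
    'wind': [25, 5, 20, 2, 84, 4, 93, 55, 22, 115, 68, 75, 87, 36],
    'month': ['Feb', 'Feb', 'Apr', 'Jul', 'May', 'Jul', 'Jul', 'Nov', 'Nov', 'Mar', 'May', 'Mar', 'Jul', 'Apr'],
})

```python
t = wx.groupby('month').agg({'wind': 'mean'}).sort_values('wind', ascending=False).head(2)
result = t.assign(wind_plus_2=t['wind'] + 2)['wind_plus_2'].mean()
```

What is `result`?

87.5

group by month, mean of wind:
       wind
month      
Apr    28.0
Feb    15.0
Jul    46.5
Mar    95.0
May    76.0
Nov    38.5
sort by wind descending:
       wind
month      
Mar    95.0
May    76.0
Jul    46.5
Nov    38.5
Apr    28.0
Feb    15.0
take first 2 rows:
       wind
month      
Mar    95.0
May    76.0
add column wind_plus_2 = t['wind'] + 2:
       wind  wind_plus_2
month                   
Mar    95.0         97.0
May    76.0         78.0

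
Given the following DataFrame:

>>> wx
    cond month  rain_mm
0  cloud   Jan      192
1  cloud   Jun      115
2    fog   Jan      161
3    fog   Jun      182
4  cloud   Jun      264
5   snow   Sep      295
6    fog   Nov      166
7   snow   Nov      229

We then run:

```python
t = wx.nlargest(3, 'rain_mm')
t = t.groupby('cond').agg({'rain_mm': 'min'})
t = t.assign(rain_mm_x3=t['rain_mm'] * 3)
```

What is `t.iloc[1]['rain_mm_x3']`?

687

take 3 rows with largest rain_mm:
    cond month  rain_mm
5   snow   Sep      295
4  cloud   Jun      264
7   snow   Nov      229
group by cond, min of rain_mm:
       rain_mm
cond          
cloud      264
snow       229
add column rain_mm_x3 = t['rain_mm'] * 3:
       rain_mm  rain_mm_x3
cond                      
cloud      264         792
snow       229         687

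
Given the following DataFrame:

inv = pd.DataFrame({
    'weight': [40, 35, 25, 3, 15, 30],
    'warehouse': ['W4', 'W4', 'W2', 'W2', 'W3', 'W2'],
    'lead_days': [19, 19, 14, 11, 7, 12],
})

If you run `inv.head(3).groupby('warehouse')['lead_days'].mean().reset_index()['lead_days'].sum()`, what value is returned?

33.0

take first 3 rows:
   weight warehouse  lead_days
0      40        W4         19
1      35        W4         19
2      25        W2         14
group by warehouse, mean of lead_days:
warehouse
W2    14.0
W4    19.0
Name: lead_days, dtype: float64
reset_index():
  warehouse  lead_days
0        W2       14.0
1        W4       19.0
Reading off the sum of column 'lead_days', we get 33.0.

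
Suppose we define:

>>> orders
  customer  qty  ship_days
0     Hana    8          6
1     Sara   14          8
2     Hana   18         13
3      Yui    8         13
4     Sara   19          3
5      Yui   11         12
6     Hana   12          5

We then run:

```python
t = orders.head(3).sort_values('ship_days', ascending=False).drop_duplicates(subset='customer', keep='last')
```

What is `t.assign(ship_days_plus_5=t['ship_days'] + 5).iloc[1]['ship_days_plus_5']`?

take first 3 rows:
  customer  qty  ship_days
0     Hana    8          6
1     Sara   14          8
2     Hana   18         13
sort by ship_days descending:
  customer  qty  ship_days
2     Hana   18         13
1     Sara   14          8
0     Hana    8          6
drop duplicate customer (keep=last):
  customer  qty  ship_days
1     Sara   14          8
0     Hana    8          6
add column ship_days_plus_5 = t['ship_days'] + 5:
  customer  qty  ship_days  ship_days_plus_5
1     Sara   14          8                13
0     Hana    8          6                11
Taking the value at position 1, column 'ship_days_plus_5' gives 11.

11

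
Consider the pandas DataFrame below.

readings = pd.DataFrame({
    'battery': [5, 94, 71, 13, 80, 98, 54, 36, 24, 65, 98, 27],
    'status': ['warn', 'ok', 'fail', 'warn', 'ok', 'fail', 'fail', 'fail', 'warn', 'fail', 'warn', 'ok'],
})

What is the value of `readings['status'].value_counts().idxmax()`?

fail

value_counts of status:
status
fail    5
warn    4
ok      3
Name: count, dtype: int64
So idxmax() = fail.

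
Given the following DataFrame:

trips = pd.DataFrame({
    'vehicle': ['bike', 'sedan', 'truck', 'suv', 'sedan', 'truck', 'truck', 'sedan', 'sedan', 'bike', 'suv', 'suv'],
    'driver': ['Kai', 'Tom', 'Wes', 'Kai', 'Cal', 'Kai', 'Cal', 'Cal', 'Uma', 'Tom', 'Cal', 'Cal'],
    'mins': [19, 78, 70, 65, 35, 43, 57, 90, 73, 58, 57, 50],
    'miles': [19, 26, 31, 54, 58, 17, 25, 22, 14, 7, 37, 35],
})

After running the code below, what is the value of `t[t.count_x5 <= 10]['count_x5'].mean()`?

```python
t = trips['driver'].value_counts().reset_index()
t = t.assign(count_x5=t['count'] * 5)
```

6.66666666667

value_counts of driver:
driver
Cal    5
Kai    3
Tom    2
Wes    1
Uma    1
Name: count, dtype: int64
reset_index():
  driver  count
0    Cal      5
1    Kai      3
2    Tom      2
3    Wes      1
4    Uma      1
add column count_x5 = t['count'] * 5:
  driver  count  count_x5
0    Cal      5        25
1    Kai      3        15
2    Tom      2        10
3    Wes      1         5
4    Uma      1         5
filter rows where count_x5 <= 10:
  driver  count  count_x5
2    Tom      2        10
3    Wes      1         5
4    Uma      1         5
mean of column 'count_x5' → 6.66666666667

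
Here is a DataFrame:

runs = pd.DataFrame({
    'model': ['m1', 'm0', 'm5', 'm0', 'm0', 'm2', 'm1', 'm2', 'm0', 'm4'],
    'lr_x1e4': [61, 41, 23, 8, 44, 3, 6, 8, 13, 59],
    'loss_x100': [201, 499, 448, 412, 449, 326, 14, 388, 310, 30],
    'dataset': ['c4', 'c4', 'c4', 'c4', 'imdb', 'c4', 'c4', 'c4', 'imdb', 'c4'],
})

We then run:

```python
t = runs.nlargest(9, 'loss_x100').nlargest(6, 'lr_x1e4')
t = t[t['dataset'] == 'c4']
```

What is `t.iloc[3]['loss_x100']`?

448

take 9 rows with largest loss_x100:
  model  lr_x1e4  loss_x100 dataset
1    m0       41        499      c4
4    m0       44        449    imdb
2    m5       23        448      c4
3    m0        8        412      c4
7    m2        8        388      c4
5    m2        3        326      c4
8    m0       13        310    imdb
0    m1       61        201      c4
9    m4       59         30      c4
take 6 rows with largest lr_x1e4:
  model  lr_x1e4  loss_x100 dataset
0    m1       61        201      c4
9    m4       59         30      c4
4    m0       44        449    imdb
1    m0       41        499      c4
2    m5       23        448      c4
8    m0       13        310    imdb
filter rows where dataset == 'c4':
  model  lr_x1e4  loss_x100 dataset
0    m1       61        201      c4
9    m4       59         30      c4
1    m0       41        499      c4
2    m5       23        448      c4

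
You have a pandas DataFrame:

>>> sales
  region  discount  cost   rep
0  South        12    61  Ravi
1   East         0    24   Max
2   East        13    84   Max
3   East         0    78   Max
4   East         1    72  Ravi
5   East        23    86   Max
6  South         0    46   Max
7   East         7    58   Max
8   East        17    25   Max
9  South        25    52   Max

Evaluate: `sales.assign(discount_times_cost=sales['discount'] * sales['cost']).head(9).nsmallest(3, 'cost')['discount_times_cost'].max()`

add column discount_times_cost = sales['discount'] * sales['cost']:
  region  discount  cost   rep  discount_times_cost
0  South        12    61  Ravi                  732
1   East         0    24   Max                    0
2   East        13    84   Max                 1092
3   East         0    78   Max                    0
4   East         1    72  Ravi                   72
5   East        23    86   Max                 1978
6  South         0    46   Max                    0
7   East         7    58   Max                  406
8   East        17    25   Max                  425
9  South        25    52   Max                 1300
take first 9 rows:
  region  discount  cost   rep  discount_times_cost
0  South        12    61  Ravi                  732
1   East         0    24   Max                    0
2   East        13    84   Max                 1092
3   East         0    78   Max                    0
4   East         1    72  Ravi                   72
5   East        23    86   Max                 1978
6  South         0    46   Max                    0
7   East         7    58   Max                  406
8   East        17    25   Max                  425
take 3 rows with smallest cost:
  region  discount  cost  rep  discount_times_cost
1   East         0    24  Max                    0
8   East        17    25  Max                  425
6  South         0    46  Max                    0
Hence 425.

425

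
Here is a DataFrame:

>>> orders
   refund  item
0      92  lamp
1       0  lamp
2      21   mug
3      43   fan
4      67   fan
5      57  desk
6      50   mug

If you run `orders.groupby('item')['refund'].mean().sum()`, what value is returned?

group by item, mean of refund:
item
desk    57.0
fan     55.0
lamp    46.0
mug     35.5
Name: refund, dtype: float64
sum of the resulting series → 193.5

193.5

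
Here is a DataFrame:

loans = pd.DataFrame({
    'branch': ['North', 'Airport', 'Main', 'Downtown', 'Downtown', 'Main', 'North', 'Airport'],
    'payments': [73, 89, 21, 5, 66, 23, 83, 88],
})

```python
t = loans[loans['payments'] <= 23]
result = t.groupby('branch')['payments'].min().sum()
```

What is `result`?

filter rows where payments <= 23:
     branch  payments
2      Main        21
3  Downtown         5
5      Main        23
group by branch, min of payments:
branch
Downtown     5
Main        21
Name: payments, dtype: int64
Then the sum of the resulting series: 26

26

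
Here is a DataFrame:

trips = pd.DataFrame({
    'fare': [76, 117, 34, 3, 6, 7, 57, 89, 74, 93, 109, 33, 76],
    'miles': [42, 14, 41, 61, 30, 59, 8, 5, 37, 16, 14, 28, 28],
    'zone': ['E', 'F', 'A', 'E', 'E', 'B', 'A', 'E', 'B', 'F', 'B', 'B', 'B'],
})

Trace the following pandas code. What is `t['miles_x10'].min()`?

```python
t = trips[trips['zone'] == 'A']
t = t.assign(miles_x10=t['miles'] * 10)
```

filter rows where zone == 'A':
   fare  miles zone
2    34     41    A
6    57      8    A
add column miles_x10 = t['miles'] * 10:
   fare  miles zone  miles_x10
2    34     41    A        410
6    57      8    A         80
The min of column 'miles_x10' is 80.

80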